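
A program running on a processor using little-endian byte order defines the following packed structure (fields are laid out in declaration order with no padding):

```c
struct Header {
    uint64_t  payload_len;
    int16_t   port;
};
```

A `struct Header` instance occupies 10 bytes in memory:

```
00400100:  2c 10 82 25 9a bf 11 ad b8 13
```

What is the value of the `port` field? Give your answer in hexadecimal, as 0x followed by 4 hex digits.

`port` follows `payload_len` (8 bytes), so it starts at byte offset 8 and occupies 2 bytes.
Bytes at offsets 8..9: B8 13.
Little-endian: lowest address holds the least-significant byte.
Reassemble most-significant byte first: 13 B8 → 0x13B8.

0x13B8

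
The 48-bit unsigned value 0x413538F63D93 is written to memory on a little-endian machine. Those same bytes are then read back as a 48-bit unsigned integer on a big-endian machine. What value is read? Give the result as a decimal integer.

Stored little-endian, the bytes at ascending addresses are 93 3D F6 38 35 41.
Read back as big-endian, the last byte is least significant, giving 0x933DF6383541.
0x933DF6383541 = 161894333166913.

161894333166913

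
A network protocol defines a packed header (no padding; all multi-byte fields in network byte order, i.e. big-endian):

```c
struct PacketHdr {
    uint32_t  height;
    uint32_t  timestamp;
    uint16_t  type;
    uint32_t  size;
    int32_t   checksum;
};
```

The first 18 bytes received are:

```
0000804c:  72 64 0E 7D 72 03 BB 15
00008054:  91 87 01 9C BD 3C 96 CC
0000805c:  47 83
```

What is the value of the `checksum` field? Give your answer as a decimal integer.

-1764997245

`checksum` follows `height` (4 B), `timestamp` (4 B), `type` (2 B), `size` (4 B), so it starts at offset 4 + 4 + 2 + 4 = 14 and occupies 4 bytes.
Bytes at offsets 14..17: 96 CC 47 83.
Big-endian stores the most-significant byte at the lowest address.
The bytes are already most-significant first: 0x96CC4783.
Top bit is set, so as a signed 32-bit value this is 0x96CC4783 − 2^32 = -1764997245.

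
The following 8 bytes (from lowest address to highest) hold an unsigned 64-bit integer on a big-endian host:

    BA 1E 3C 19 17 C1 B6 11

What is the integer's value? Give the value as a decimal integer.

13411222818826335761

In big-endian order the high byte comes first in memory.
The bytes are already most-significant first: 0xBA1E3C1917C1B611.
0xBA1E3C1917C1B611 = 13411222818826335761.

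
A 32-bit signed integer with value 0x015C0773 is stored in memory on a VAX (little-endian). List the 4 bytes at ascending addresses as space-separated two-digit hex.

Split into bytes (most-significant first): 01 5C 07 73.
In little-endian order the low byte comes first in memory.
So at ascending addresses the bytes are 73 07 5C 01.

73 07 5C 01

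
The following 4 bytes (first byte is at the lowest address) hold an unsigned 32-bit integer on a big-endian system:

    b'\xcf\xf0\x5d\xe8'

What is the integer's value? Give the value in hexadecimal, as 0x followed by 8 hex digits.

In big-endian order the high byte comes first in memory.
The bytes are already most-significant first: 0xCFF05DE8.

0xCFF05DE8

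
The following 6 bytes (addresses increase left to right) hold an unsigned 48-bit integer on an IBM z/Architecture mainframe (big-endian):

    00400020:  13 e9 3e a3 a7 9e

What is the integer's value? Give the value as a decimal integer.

21892499220382

Big-endian stores the most-significant byte at the lowest address.
The bytes are already most-significant first: 0x13E93EA3A79E.
0x13E93EA3A79E = 21892499220382.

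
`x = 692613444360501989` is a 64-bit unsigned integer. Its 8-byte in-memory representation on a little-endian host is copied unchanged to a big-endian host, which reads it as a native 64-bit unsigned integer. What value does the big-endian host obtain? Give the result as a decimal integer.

692613444360501989 in 64-bit hexadecimal is 0x099CA8420DC47AE5.
Stored little-endian, the bytes at ascending addresses are E5 7A C4 0D 42 A8 9C 09.
Read back as big-endian, the last byte is least significant, giving 0xE57AC40D42A89C09.
0xE57AC40D42A89C09 = 16535744543076162569.

16535744543076162569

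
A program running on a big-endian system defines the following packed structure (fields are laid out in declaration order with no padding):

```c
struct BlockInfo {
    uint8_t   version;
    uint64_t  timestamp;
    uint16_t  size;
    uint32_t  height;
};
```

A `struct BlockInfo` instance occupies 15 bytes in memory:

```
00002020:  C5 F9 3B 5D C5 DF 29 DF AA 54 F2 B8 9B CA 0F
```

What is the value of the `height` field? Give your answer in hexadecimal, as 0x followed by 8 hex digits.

0xB89BCA0F

`height` follows `version` (1 B), `timestamp` (8 B), `size` (2 B), so it starts at offset 1 + 8 + 2 = 11 and occupies 4 bytes.
Bytes at offsets 11..14: B8 9B CA 0F.
Big-endian: lowest address holds the most-significant byte.
The bytes are already most-significant first: 0xB89BCA0F.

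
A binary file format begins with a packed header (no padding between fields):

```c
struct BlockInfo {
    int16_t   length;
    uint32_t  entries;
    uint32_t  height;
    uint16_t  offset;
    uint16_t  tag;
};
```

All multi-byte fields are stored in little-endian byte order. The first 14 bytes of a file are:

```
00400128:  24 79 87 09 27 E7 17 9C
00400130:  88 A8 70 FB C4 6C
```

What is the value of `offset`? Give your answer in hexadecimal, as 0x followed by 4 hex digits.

`offset` follows `length` (2 B), `entries` (4 B), `height` (4 B), so it starts at offset 2 + 4 + 4 = 10 and occupies 2 bytes.
Bytes at offsets 10..11: 70 FB.
Little-endian stores the least-significant byte at the lowest address.
Reassemble most-significant byte first: FB 70 → 0xFB70.

0xFB70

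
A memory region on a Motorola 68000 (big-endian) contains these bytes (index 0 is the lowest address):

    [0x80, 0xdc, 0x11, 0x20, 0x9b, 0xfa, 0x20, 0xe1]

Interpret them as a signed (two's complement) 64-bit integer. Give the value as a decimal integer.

Big-endian: lowest address holds the most-significant byte.
The bytes are already most-significant first: 0x80DC11209BFA20E1.
Top bit is set, so as a signed 64-bit value this is 0x80DC11209BFA20E1 − 2^64 = -9161428710224944927.

-9161428710224944927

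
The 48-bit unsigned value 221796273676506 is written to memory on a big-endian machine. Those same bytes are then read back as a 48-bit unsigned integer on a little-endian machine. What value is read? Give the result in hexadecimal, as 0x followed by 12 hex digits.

0xDAE01AF8B8C9

221796273676506 in 48-bit hexadecimal is 0xC9B8F81AE0DA.
Stored big-endian, the bytes at ascending addresses are C9 B8 F8 1A E0 DA.
Read back as little-endian, the first byte is least significant, giving 0xDAE01AF8B8C9.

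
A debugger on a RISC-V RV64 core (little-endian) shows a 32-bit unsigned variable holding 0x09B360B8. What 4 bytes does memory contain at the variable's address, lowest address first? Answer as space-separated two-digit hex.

B8 60 B3 09

Split into bytes (most-significant first): 09 B3 60 B8.
In little-endian order the low byte comes first in memory.
So at ascending addresses the bytes are B8 60 B3 09.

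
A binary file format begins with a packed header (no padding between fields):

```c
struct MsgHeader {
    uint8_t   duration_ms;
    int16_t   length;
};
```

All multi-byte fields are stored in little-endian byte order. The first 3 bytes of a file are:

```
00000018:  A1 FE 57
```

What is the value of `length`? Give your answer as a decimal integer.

`length` follows `duration_ms` (1 byte), so it starts at byte offset 1 and occupies 2 bytes.
Bytes at offsets 1..2: FE 57.
Little-endian: lowest address holds the least-significant byte.
Reassemble most-significant byte first: 57 FE → 0x57FE.
0x57FE = 22526.

22526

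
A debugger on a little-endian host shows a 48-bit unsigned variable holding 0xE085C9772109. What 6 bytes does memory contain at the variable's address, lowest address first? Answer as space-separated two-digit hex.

Split into bytes (most-significant first): E0 85 C9 77 21 09.
In little-endian order the low byte comes first in memory.
So at ascending addresses the bytes are 09 21 77 C9 85 E0.

09 21 77 C9 85 E0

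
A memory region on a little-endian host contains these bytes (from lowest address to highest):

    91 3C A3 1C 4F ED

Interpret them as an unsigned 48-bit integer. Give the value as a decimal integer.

260924038659217

Little-endian stores the least-significant byte at the lowest address.
Reassemble most-significant byte first: ED 4F 1C A3 3C 91 → 0xED4F1CA33C91.
0xED4F1CA33C91 = 260924038659217.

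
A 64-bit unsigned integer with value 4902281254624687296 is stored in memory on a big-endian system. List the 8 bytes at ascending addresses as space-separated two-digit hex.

4902281254624687296 in hexadecimal, padded to 64 bits, is 0x440866D3E2F5F4C0.
Split into bytes (most-significant first): 44 08 66 D3 E2 F5 F4 C0.
Big-endian: lowest address holds the most-significant byte.
So the memory order matches the most-significant-first order: 44 08 66 D3 E2 F5 F4 C0.

44 08 66 D3 E2 F5 F4 C0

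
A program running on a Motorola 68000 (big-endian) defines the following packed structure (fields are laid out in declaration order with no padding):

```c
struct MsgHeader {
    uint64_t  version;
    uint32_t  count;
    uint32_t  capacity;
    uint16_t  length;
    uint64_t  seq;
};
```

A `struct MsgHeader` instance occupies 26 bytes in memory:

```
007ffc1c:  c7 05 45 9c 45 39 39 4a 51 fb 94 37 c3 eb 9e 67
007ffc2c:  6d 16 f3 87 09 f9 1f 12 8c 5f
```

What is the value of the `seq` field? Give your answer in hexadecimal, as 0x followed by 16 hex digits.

`seq` follows `version` (8 B), `count` (4 B), `capacity` (4 B), `length` (2 B), so it starts at offset 8 + 4 + 4 + 2 = 18 and occupies 8 bytes.
Bytes at offsets 18..25: F3 87 09 F9 1F 12 8C 5F.
In big-endian order the high byte comes first in memory.
The bytes are already most-significant first: 0xF38709F91F128C5F.

0xF38709F91F128C5F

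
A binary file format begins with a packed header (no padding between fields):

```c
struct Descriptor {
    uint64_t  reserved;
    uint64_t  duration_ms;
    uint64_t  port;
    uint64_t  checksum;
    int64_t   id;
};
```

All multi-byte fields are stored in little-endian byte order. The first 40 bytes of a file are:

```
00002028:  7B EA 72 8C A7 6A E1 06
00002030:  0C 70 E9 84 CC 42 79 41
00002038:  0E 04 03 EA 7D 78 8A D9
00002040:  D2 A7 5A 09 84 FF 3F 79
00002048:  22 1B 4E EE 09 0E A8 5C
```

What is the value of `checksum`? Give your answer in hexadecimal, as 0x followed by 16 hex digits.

0x793FFF84095AA7D2

`checksum` follows `reserved` (8 B), `duration_ms` (8 B), `port` (8 B), so it starts at offset 8 + 8 + 8 = 24 and occupies 8 bytes.
Bytes at offsets 24..31: D2 A7 5A 09 84 FF 3F 79.
Little-endian: lowest address holds the least-significant byte.
Reassemble most-significant byte first: 79 3F FF 84 09 5A A7 D2 → 0x793FFF84095AA7D2.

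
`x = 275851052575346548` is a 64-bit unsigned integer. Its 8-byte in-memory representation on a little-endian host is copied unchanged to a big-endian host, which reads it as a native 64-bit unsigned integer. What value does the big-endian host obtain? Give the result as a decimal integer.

275851052575346548 in 64-bit hexadecimal is 0x03D405121FABCF74.
Stored little-endian, the bytes at ascending addresses are 74 CF AB 1F 12 05 D4 03.
Read back as big-endian, the last byte is least significant, giving 0x74CFAB1F1205D403.
0x74CFAB1F1205D403 = 8417134378513454083.

8417134378513454083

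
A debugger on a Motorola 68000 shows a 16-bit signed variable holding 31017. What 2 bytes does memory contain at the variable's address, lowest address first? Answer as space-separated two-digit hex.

31017 in hexadecimal, padded to 16 bits, is 0x7929.
Split into bytes (most-significant first): 79 29.
Big-endian stores the most-significant byte at the lowest address.
So the memory order matches the most-significant-first order: 79 29.

79 29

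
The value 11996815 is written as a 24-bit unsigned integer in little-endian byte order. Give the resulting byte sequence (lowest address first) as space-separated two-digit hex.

11996815 in hexadecimal, padded to 24 bits, is 0xB70E8F.
Split into bytes (most-significant first): B7 0E 8F.
In little-endian order the low byte comes first in memory.
So at ascending addresses the bytes are 8F 0E B7.

8F 0E B7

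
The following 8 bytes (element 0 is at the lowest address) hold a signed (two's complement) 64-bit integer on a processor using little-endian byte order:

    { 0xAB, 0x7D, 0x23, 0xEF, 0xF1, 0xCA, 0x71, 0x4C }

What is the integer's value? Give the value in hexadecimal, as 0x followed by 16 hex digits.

In little-endian order the low byte comes first in memory.
Reassemble most-significant byte first: 4C 71 CA F1 EF 23 7D AB → 0x4C71CAF1EF237DAB.

0x4C71CAF1EF237DAB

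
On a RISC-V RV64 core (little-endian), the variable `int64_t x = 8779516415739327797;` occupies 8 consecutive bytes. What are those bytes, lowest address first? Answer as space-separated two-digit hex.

8779516415739327797 in hexadecimal, padded to 64 bits, is 0x79D71BAA0BDA7535.
Split into bytes (most-significant first): 79 D7 1B AA 0B DA 75 35.
In little-endian order the low byte comes first in memory.
So at ascending addresses the bytes are 35 75 DA 0B AA 1B D7 79.

35 75 DA 0B AA 1B D7 79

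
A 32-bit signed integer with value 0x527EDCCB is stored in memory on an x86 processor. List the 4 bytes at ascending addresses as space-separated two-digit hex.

Split into bytes (most-significant first): 52 7E DC CB.
In little-endian order the low byte comes first in memory.
So at ascending addresses the bytes are CB DC 7E 52.

CB DC 7E 52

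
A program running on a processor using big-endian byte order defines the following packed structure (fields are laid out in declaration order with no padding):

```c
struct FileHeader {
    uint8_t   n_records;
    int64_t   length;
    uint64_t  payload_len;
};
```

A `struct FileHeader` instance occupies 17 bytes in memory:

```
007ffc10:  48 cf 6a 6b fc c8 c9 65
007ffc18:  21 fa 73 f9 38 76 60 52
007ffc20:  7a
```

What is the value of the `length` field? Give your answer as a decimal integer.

`length` follows `n_records` (1 byte), so it starts at byte offset 1 and occupies 8 bytes.
Bytes at offsets 1..8: CF 6A 6B FC C8 C9 65 21.
Big-endian: lowest address holds the most-significant byte.
The bytes are already most-significant first: 0xCF6A6BFCC8C96521.
Top bit is set, so as a signed 64-bit value this is 0xCF6A6BFCC8C96521 − 2^64 = -3500867026882566879.

-3500867026882566879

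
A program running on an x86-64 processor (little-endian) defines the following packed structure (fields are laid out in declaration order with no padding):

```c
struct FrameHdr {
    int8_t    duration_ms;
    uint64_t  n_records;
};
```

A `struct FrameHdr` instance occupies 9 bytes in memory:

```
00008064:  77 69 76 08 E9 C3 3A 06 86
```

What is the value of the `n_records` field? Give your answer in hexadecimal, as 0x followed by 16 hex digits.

`n_records` follows `duration_ms` (1 byte), so it starts at byte offset 1 and occupies 8 bytes.
Bytes at offsets 1..8: 69 76 08 E9 C3 3A 06 86.
In little-endian order the low byte comes first in memory.
Reassemble most-significant byte first: 86 06 3A C3 E9 08 76 69 → 0x86063AC3E9087669.

0x86063AC3E9087669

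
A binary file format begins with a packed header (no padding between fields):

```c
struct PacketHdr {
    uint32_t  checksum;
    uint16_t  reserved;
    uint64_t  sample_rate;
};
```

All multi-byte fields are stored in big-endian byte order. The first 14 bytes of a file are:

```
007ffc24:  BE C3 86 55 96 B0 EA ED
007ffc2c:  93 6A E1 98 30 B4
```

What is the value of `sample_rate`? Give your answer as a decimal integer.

`sample_rate` follows `checksum` (4 B), `reserved` (2 B), so it starts at offset 4 + 2 = 6 and occupies 8 bytes.
Bytes at offsets 6..13: EA ED 93 6A E1 98 30 B4.
In big-endian order the high byte comes first in memory.
The bytes are already most-significant first: 0xEAED936AE19830B4.
0xEAED936AE19830B4 = 16928348661616226484.

16928348661616226484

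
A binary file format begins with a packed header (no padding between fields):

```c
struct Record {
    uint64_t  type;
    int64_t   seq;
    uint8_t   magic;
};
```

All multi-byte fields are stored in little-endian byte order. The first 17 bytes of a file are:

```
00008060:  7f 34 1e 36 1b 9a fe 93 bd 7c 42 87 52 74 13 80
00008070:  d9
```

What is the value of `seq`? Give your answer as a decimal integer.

-9217896114491851587

`seq` follows `type` (8 bytes), so it starts at byte offset 8 and occupies 8 bytes.
Bytes at offsets 8..15: BD 7C 42 87 52 74 13 80.
In little-endian order the low byte comes first in memory.
Reassemble most-significant byte first: 80 13 74 52 87 42 7C BD → 0x8013745287427CBD.
Top bit is set, so as a signed 64-bit value this is 0x8013745287427CBD − 2^64 = -9217896114491851587.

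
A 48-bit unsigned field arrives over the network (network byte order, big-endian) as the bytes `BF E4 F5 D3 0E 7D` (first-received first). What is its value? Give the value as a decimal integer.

Big-endian: lowest address holds the most-significant byte.
The bytes are already most-significant first: 0xBFE4F5D30E7D.
0xBFE4F5D30E7D = 210990097698429.

210990097698429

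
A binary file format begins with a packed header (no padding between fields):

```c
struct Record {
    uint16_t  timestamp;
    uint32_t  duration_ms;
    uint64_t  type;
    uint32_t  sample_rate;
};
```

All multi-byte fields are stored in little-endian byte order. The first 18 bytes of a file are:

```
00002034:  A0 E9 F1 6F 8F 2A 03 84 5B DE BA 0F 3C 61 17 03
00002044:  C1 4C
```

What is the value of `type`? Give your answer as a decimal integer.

`type` follows `timestamp` (2 B), `duration_ms` (4 B), so it starts at offset 2 + 4 = 6 and occupies 8 bytes.
Bytes at offsets 6..13: 03 84 5B DE BA 0F 3C 61.
Little-endian stores the least-significant byte at the lowest address.
Reassemble most-significant byte first: 61 3C 0F BA DE 5B 84 03 → 0x613C0FBADE5B8403.
0x613C0FBADE5B8403 = 7006492415550522371.

7006492415550522371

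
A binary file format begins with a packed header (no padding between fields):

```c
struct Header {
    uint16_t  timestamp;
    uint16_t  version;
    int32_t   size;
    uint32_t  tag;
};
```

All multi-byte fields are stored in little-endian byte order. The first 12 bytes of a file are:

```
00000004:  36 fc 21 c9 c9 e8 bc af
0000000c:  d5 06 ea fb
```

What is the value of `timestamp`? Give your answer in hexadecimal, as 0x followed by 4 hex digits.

`timestamp` is the first field, at byte offset 0, occupying 2 bytes.
Bytes at offsets 0..1: 36 FC.
Little-endian: lowest address holds the least-significant byte.
Reassemble most-significant byte first: FC 36 → 0xFC36.

0xFC36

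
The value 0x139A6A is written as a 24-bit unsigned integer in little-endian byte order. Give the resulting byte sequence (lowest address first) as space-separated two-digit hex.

Split into bytes (most-significant first): 13 9A 6A.
Little-endian stores the least-significant byte at the lowest address.
So at ascending addresses the bytes are 6A 9A 13.

6A 9A 13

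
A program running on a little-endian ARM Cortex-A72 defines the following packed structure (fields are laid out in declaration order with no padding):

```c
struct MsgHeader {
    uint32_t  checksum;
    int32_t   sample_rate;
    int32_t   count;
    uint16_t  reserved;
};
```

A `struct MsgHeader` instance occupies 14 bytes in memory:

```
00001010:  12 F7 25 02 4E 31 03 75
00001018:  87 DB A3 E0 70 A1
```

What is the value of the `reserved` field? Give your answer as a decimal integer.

41328

`reserved` follows `checksum` (4 B), `sample_rate` (4 B), `count` (4 B), so it starts at offset 4 + 4 + 4 = 12 and occupies 2 bytes.
Bytes at offsets 12..13: 70 A1.
Little-endian stores the least-significant byte at the lowest address.
Reassemble most-significant byte first: A1 70 → 0xA170.
0xA170 = 41328.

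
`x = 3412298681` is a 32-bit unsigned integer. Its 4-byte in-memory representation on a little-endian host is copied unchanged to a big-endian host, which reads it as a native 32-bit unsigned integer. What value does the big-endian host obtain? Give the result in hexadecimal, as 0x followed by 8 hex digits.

3412298681 in 32-bit hexadecimal is 0xCB638BB9.
Stored little-endian, the bytes at ascending addresses are B9 8B 63 CB.
Read back as big-endian, the last byte is least significant, giving 0xB98B63CB.

0xB98B63CB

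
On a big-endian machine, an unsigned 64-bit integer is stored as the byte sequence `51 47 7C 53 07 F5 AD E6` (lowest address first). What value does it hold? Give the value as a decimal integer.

5856786536476290534

In big-endian order the high byte comes first in memory.
The bytes are already most-significant first: 0x51477C5307F5ADE6.
0x51477C5307F5ADE6 = 5856786536476290534.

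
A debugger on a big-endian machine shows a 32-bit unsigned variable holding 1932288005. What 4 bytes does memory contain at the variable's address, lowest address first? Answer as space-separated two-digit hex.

1932288005 in hexadecimal, padded to 32 bits, is 0x732C6005.
Split into bytes (most-significant first): 73 2C 60 05.
Big-endian: lowest address holds the most-significant byte.
So the memory order matches the most-significant-first order: 73 2C 60 05.

73 2C 60 05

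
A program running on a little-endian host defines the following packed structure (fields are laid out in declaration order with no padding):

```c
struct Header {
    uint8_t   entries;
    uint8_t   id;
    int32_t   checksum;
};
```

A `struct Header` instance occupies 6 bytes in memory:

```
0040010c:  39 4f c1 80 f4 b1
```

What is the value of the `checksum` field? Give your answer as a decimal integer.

-1309376319

`checksum` follows `entries` (1 B), `id` (1 B), so it starts at offset 1 + 1 = 2 and occupies 4 bytes.
Bytes at offsets 2..5: C1 80 F4 B1.
In little-endian order the low byte comes first in memory.
Reassemble most-significant byte first: B1 F4 80 C1 → 0xB1F480C1.
Top bit is set, so as a signed 32-bit value this is 0xB1F480C1 − 2^32 = -1309376319.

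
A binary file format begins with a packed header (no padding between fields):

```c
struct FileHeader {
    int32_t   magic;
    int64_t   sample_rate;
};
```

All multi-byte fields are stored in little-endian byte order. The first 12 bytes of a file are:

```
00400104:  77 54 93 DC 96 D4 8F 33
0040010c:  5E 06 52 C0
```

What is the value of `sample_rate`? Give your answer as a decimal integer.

-4588598068675357546

`sample_rate` follows `magic` (4 bytes), so it starts at byte offset 4 and occupies 8 bytes.
Bytes at offsets 4..11: 96 D4 8F 33 5E 06 52 C0.
Little-endian: lowest address holds the least-significant byte.
Reassemble most-significant byte first: C0 52 06 5E 33 8F D4 96 → 0xC052065E338FD496.
Top bit is set, so as a signed 64-bit value this is 0xC052065E338FD496 − 2^64 = -4588598068675357546.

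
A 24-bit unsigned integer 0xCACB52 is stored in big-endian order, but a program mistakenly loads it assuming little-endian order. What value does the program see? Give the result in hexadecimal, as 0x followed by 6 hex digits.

0x52CBCA

Stored big-endian, the bytes at ascending addresses are CA CB 52.
Read back as little-endian, the first byte is least significant, giving 0x52CBCA.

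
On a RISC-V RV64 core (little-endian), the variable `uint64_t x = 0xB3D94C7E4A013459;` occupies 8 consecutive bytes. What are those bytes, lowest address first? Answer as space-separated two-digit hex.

59 34 01 4A 7E 4C D9 B3

Split into bytes (most-significant first): B3 D9 4C 7E 4A 01 34 59.
In little-endian order the low byte comes first in memory.
So at ascending addresses the bytes are 59 34 01 4A 7E 4C D9 B3.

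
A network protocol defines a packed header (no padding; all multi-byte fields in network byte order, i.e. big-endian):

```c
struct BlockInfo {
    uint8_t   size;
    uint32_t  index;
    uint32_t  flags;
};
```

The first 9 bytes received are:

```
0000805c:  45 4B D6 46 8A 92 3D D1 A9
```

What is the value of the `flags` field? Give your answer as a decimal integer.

`flags` follows `size` (1 B), `index` (4 B), so it starts at offset 1 + 4 = 5 and occupies 4 bytes.
Bytes at offsets 5..8: 92 3D D1 A9.
Big-endian: lowest address holds the most-significant byte.
The bytes are already most-significant first: 0x923DD1A9.
0x923DD1A9 = 2453524905.

2453524905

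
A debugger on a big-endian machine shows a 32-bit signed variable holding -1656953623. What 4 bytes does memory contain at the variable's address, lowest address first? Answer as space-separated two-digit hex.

Two's complement of -1656953623 in 32 bits: 1656953623 = 0x62C31B17; invert → 0x9D3CE4E8; add 1 → 0x9D3CE4E9.
Split into bytes (most-significant first): 9D 3C E4 E9.
Big-endian stores the most-significant byte at the lowest address.
So the memory order matches the most-significant-first order: 9D 3C E4 E9.

9D 3C E4 E9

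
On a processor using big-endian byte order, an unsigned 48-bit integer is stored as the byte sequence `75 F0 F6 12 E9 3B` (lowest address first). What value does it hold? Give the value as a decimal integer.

Big-endian stores the most-significant byte at the lowest address.
The bytes are already most-significant first: 0x75F0F612E93B.
0x75F0F612E93B = 129677781035323.

129677781035323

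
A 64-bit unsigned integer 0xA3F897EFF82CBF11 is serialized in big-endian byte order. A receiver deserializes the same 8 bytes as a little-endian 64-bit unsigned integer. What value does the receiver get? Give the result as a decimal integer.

1278790266879735971

Stored big-endian, the bytes at ascending addresses are A3 F8 97 EF F8 2C BF 11.
Read back as little-endian, the first byte is least significant, giving 0x11BF2CF8EF97F8A3.
0x11BF2CF8EF97F8A3 = 1278790266879735971.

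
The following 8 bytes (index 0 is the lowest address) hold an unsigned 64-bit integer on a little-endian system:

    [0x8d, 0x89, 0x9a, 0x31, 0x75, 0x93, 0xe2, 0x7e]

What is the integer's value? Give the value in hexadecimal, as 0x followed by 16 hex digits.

In little-endian order the low byte comes first in memory.
Reassemble most-significant byte first: 7E E2 93 75 31 9A 89 8D → 0x7EE29375319A898D.

0x7EE29375319A898D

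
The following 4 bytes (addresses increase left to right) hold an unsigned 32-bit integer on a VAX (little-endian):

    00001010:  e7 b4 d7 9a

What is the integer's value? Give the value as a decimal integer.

In little-endian order the low byte comes first in memory.
Reassemble most-significant byte first: 9A D7 B4 E7 → 0x9AD7B4E7.
0x9AD7B4E7 = 2597827815.

2597827815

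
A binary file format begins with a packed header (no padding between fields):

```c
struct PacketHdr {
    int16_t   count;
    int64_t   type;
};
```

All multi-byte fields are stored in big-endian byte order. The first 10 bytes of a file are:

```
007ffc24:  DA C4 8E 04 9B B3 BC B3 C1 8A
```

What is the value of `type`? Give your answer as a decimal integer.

-8213268624149593718

`type` follows `count` (2 bytes), so it starts at byte offset 2 and occupies 8 bytes.
Bytes at offsets 2..9: 8E 04 9B B3 BC B3 C1 8A.
In big-endian order the high byte comes first in memory.
The bytes are already most-significant first: 0x8E049BB3BCB3C18A.
Top bit is set, so as a signed 64-bit value this is 0x8E049BB3BCB3C18A − 2^64 = -8213268624149593718.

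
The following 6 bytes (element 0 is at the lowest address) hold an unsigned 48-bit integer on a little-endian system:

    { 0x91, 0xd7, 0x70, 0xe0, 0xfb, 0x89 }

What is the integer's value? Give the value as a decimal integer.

151714895288209

Little-endian stores the least-significant byte at the lowest address.
Reassemble most-significant byte first: 89 FB E0 70 D7 91 → 0x89FBE070D791.
0x89FBE070D791 = 151714895288209.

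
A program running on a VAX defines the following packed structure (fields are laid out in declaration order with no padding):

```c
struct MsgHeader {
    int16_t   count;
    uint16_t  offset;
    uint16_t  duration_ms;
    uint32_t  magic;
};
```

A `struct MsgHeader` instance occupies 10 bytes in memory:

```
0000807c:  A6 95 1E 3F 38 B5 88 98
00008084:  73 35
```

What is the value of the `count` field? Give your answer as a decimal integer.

`count` is the first field, at byte offset 0, occupying 2 bytes.
Bytes at offsets 0..1: A6 95.
Little-endian: lowest address holds the least-significant byte.
Reassemble most-significant byte first: 95 A6 → 0x95A6.
Top bit is set, so as a signed 16-bit value this is 0x95A6 − 2^16 = -27226.

-27226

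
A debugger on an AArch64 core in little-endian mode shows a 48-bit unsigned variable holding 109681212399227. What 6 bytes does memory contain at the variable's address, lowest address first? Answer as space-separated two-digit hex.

7B 1E B4 25 C1 63

109681212399227 in hexadecimal, padded to 48 bits, is 0x63C125B41E7B.
Split into bytes (most-significant first): 63 C1 25 B4 1E 7B.
Little-endian stores the least-significant byte at the lowest address.
So at ascending addresses the bytes are 7B 1E B4 25 C1 63.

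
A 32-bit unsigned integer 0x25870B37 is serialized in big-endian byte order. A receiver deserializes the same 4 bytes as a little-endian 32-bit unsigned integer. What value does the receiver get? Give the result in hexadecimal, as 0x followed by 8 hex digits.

0x370B8725

Stored big-endian, the bytes at ascending addresses are 25 87 0B 37.
Read back as little-endian, the first byte is least significant, giving 0x370B8725.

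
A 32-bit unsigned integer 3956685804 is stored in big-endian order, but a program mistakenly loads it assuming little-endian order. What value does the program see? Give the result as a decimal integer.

3956685804 in 32-bit hexadecimal is 0xEBD63BEC.
Stored big-endian, the bytes at ascending addresses are EB D6 3B EC.
Read back as little-endian, the first byte is least significant, giving 0xEC3BD6EB.
0xEC3BD6EB = 3963344619.

3963344619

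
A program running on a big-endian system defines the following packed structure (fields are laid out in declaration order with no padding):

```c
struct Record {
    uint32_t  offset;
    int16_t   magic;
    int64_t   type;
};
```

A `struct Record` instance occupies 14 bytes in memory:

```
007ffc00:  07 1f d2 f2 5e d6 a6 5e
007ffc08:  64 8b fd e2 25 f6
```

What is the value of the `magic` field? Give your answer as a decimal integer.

24278

`magic` follows `offset` (4 bytes), so it starts at byte offset 4 and occupies 2 bytes.
Bytes at offsets 4..5: 5E D6.
Big-endian stores the most-significant byte at the lowest address.
The bytes are already most-significant first: 0x5ED6.
0x5ED6 = 24278.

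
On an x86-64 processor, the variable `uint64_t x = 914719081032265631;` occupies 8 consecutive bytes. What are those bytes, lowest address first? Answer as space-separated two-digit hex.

9F 2F 33 66 28 BC B1 0C

914719081032265631 in hexadecimal, padded to 64 bits, is 0x0CB1BC2866332F9F.
Split into bytes (most-significant first): 0C B1 BC 28 66 33 2F 9F.
Little-endian stores the least-significant byte at the lowest address.
So at ascending addresses the bytes are 9F 2F 33 66 28 BC B1 0C.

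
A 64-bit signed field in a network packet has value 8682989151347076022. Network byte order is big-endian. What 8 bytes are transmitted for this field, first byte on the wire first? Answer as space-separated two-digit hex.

78 80 2C A0 F2 9C EB B6

8682989151347076022 in hexadecimal, padded to 64 bits, is 0x78802CA0F29CEBB6.
Split into bytes (most-significant first): 78 80 2C A0 F2 9C EB B6.
Big-endian: lowest address holds the most-significant byte.
So the memory order matches the most-significant-first order: 78 80 2C A0 F2 9C EB B6.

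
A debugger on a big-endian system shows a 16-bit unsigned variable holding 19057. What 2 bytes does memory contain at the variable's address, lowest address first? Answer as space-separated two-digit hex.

19057 in hexadecimal, padded to 16 bits, is 0x4A71.
Split into bytes (most-significant first): 4A 71.
Big-endian: lowest address holds the most-significant byte.
So the memory order matches the most-significant-first order: 4A 71.

4A 71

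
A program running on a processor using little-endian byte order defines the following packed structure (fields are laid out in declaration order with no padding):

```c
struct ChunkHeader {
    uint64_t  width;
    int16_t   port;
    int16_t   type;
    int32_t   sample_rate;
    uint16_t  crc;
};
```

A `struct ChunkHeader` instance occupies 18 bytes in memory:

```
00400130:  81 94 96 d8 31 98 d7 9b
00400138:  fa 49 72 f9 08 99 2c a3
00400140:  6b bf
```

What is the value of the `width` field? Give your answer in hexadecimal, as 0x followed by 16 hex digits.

`width` is the first field, at byte offset 0, occupying 8 bytes.
Bytes at offsets 0..7: 81 94 96 D8 31 98 D7 9B.
Little-endian: lowest address holds the least-significant byte.
Reassemble most-significant byte first: 9B D7 98 31 D8 96 94 81 → 0x9BD79831D8969481.

0x9BD79831D8969481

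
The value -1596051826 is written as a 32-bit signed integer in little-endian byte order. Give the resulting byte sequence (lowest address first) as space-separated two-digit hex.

Two's complement of -1596051826 in 32 bits: 1596051826 = 0x5F21D172; invert → 0xA0DE2E8D; add 1 → 0xA0DE2E8E.
Split into bytes (most-significant first): A0 DE 2E 8E.
Little-endian: lowest address holds the least-significant byte.
So at ascending addresses the bytes are 8E 2E DE A0.

8E 2E DE A0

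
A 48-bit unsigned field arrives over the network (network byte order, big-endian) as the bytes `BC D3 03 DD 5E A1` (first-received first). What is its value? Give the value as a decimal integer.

Big-endian: lowest address holds the most-significant byte.
The bytes are already most-significant first: 0xBCD303DD5EA1.
0xBCD303DD5EA1 = 207614488960673.

207614488960673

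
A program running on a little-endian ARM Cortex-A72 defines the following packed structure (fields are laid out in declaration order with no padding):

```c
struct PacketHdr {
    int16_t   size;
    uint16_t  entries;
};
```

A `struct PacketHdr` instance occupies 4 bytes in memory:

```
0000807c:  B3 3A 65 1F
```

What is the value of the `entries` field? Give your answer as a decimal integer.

8037

`entries` follows `size` (2 bytes), so it starts at byte offset 2 and occupies 2 bytes.
Bytes at offsets 2..3: 65 1F.
Little-endian: lowest address holds the least-significant byte.
Reassemble most-significant byte first: 1F 65 → 0x1F65.
0x1F65 = 8037.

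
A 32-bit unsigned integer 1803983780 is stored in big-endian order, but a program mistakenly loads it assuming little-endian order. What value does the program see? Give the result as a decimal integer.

2761655915

1803983780 in 32-bit hexadecimal is 0x6B869BA4.
Stored big-endian, the bytes at ascending addresses are 6B 86 9B A4.
Read back as little-endian, the first byte is least significant, giving 0xA49B866B.
0xA49B866B = 2761655915.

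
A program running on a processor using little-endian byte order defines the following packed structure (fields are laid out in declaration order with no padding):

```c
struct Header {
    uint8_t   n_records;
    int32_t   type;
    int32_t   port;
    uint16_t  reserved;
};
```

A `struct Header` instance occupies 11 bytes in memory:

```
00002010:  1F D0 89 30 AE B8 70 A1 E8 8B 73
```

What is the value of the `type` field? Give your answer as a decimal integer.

-1372550704

`type` follows `n_records` (1 byte), so it starts at byte offset 1 and occupies 4 bytes.
Bytes at offsets 1..4: D0 89 30 AE.
In little-endian order the low byte comes first in memory.
Reassemble most-significant byte first: AE 30 89 D0 → 0xAE3089D0.
Top bit is set, so as a signed 32-bit value this is 0xAE3089D0 − 2^32 = -1372550704.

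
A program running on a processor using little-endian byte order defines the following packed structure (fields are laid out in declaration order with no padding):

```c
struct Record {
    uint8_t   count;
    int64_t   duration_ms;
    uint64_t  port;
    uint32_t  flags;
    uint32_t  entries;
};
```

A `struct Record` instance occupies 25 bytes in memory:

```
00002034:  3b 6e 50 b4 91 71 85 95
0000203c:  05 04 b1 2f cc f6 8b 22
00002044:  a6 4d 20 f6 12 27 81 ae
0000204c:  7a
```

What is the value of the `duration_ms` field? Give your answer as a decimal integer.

`duration_ms` follows `count` (1 byte), so it starts at byte offset 1 and occupies 8 bytes.
Bytes at offsets 1..8: 6E 50 B4 91 71 85 95 05.
In little-endian order the low byte comes first in memory.
Reassemble most-significant byte first: 05 95 85 71 91 B4 50 6E → 0x0595857191B4506E.
0x0595857191B4506E = 402374464541839470.

402374464541839470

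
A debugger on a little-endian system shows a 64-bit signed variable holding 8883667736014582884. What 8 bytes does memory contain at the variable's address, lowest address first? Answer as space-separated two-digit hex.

64 74 BF FB BC 20 49 7B

8883667736014582884 in hexadecimal, padded to 64 bits, is 0x7B4920BCFBBF7464.
Split into bytes (most-significant first): 7B 49 20 BC FB BF 74 64.
In little-endian order the low byte comes first in memory.
So at ascending addresses the bytes are 64 74 BF FB BC 20 49 7B.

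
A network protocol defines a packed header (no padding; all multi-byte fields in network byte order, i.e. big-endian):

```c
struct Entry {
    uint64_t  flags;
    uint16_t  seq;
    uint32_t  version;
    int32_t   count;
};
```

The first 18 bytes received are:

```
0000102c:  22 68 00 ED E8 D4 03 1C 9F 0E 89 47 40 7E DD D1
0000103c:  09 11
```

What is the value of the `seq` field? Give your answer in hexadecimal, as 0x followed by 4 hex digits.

`seq` follows `flags` (8 bytes), so it starts at byte offset 8 and occupies 2 bytes.
Bytes at offsets 8..9: 9F 0E.
In big-endian order the high byte comes first in memory.
The bytes are already most-significant first: 0x9F0E.

0x9F0E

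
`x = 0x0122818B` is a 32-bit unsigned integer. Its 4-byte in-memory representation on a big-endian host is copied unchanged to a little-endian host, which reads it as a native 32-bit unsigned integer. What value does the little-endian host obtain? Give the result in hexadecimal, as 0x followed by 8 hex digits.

0x8B812201

Stored big-endian, the bytes at ascending addresses are 01 22 81 8B.
Read back as little-endian, the first byte is least significant, giving 0x8B812201.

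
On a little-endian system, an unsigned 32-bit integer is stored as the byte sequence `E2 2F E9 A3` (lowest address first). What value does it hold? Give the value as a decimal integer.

Little-endian stores the least-significant byte at the lowest address.
Reassemble most-significant byte first: A3 E9 2F E2 → 0xA3E92FE2.
0xA3E92FE2 = 2749968354.

2749968354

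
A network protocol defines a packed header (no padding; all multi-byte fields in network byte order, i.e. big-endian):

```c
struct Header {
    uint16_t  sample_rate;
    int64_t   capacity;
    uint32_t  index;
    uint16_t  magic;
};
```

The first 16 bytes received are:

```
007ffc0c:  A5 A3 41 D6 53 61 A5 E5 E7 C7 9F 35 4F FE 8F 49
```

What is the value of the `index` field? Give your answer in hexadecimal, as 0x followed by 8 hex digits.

0x9F354FFE

`index` follows `sample_rate` (2 B), `capacity` (8 B), so it starts at offset 2 + 8 = 10 and occupies 4 bytes.
Bytes at offsets 10..13: 9F 35 4F FE.
In big-endian order the high byte comes first in memory.
The bytes are already most-significant first: 0x9F354FFE.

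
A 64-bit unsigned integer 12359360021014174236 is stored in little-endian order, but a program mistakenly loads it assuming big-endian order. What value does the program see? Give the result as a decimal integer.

2079175214469776811

12359360021014174236 in 64-bit hexadecimal is 0xAB854474D7B6DA1C.
Stored little-endian, the bytes at ascending addresses are 1C DA B6 D7 74 44 85 AB.
Read back as big-endian, the last byte is least significant, giving 0x1CDAB6D7744485AB.
0x1CDAB6D7744485AB = 2079175214469776811.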